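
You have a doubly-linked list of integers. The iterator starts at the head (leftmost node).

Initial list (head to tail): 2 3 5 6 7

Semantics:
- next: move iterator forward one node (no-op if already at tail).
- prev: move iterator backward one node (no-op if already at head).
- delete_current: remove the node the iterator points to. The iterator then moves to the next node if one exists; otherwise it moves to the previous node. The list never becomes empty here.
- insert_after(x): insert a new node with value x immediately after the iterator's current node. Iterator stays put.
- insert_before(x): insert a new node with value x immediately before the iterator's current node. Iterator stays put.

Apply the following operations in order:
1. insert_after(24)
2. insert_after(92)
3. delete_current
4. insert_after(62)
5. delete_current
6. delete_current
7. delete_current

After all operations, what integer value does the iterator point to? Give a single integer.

After 1 (insert_after(24)): list=[2, 24, 3, 5, 6, 7] cursor@2
After 2 (insert_after(92)): list=[2, 92, 24, 3, 5, 6, 7] cursor@2
After 3 (delete_current): list=[92, 24, 3, 5, 6, 7] cursor@92
After 4 (insert_after(62)): list=[92, 62, 24, 3, 5, 6, 7] cursor@92
After 5 (delete_current): list=[62, 24, 3, 5, 6, 7] cursor@62
After 6 (delete_current): list=[24, 3, 5, 6, 7] cursor@24
After 7 (delete_current): list=[3, 5, 6, 7] cursor@3

Answer: 3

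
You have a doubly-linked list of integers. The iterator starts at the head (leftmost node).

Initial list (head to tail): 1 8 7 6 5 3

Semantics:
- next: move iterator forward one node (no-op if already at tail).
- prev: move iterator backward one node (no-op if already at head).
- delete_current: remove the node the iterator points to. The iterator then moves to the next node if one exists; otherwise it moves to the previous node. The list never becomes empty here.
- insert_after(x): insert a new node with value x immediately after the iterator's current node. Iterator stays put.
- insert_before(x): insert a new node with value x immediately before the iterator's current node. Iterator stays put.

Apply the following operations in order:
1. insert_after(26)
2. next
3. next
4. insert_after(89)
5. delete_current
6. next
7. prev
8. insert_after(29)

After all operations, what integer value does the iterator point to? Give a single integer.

Answer: 89

Derivation:
After 1 (insert_after(26)): list=[1, 26, 8, 7, 6, 5, 3] cursor@1
After 2 (next): list=[1, 26, 8, 7, 6, 5, 3] cursor@26
After 3 (next): list=[1, 26, 8, 7, 6, 5, 3] cursor@8
After 4 (insert_after(89)): list=[1, 26, 8, 89, 7, 6, 5, 3] cursor@8
After 5 (delete_current): list=[1, 26, 89, 7, 6, 5, 3] cursor@89
After 6 (next): list=[1, 26, 89, 7, 6, 5, 3] cursor@7
After 7 (prev): list=[1, 26, 89, 7, 6, 5, 3] cursor@89
After 8 (insert_after(29)): list=[1, 26, 89, 29, 7, 6, 5, 3] cursor@89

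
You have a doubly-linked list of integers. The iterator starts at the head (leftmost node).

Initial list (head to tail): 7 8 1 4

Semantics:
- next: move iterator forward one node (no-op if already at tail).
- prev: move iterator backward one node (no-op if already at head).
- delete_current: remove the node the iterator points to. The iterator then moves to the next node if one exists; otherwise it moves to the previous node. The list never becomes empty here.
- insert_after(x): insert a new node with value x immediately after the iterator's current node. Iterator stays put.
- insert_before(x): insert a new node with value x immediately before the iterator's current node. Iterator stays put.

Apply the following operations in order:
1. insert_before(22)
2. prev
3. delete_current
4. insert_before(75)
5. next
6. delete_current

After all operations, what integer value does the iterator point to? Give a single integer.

After 1 (insert_before(22)): list=[22, 7, 8, 1, 4] cursor@7
After 2 (prev): list=[22, 7, 8, 1, 4] cursor@22
After 3 (delete_current): list=[7, 8, 1, 4] cursor@7
After 4 (insert_before(75)): list=[75, 7, 8, 1, 4] cursor@7
After 5 (next): list=[75, 7, 8, 1, 4] cursor@8
After 6 (delete_current): list=[75, 7, 1, 4] cursor@1

Answer: 1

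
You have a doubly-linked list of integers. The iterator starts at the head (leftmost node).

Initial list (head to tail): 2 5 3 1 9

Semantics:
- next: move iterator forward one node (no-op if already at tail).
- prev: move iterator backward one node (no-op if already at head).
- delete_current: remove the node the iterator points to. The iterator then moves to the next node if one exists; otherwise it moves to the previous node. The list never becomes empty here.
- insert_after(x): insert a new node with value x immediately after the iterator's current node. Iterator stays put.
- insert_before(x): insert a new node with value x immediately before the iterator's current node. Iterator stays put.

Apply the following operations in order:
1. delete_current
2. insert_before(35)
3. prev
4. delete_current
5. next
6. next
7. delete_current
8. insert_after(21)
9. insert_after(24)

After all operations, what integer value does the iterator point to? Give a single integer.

After 1 (delete_current): list=[5, 3, 1, 9] cursor@5
After 2 (insert_before(35)): list=[35, 5, 3, 1, 9] cursor@5
After 3 (prev): list=[35, 5, 3, 1, 9] cursor@35
After 4 (delete_current): list=[5, 3, 1, 9] cursor@5
After 5 (next): list=[5, 3, 1, 9] cursor@3
After 6 (next): list=[5, 3, 1, 9] cursor@1
After 7 (delete_current): list=[5, 3, 9] cursor@9
After 8 (insert_after(21)): list=[5, 3, 9, 21] cursor@9
After 9 (insert_after(24)): list=[5, 3, 9, 24, 21] cursor@9

Answer: 9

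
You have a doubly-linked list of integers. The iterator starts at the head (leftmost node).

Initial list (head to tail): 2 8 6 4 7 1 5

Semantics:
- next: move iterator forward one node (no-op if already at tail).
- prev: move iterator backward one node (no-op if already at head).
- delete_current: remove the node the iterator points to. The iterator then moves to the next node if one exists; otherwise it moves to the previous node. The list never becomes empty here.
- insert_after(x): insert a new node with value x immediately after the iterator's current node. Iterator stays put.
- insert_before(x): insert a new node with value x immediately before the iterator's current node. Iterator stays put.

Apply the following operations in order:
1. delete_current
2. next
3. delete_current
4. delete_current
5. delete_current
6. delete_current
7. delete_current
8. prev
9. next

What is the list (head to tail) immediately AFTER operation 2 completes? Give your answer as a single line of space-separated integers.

Answer: 8 6 4 7 1 5

Derivation:
After 1 (delete_current): list=[8, 6, 4, 7, 1, 5] cursor@8
After 2 (next): list=[8, 6, 4, 7, 1, 5] cursor@6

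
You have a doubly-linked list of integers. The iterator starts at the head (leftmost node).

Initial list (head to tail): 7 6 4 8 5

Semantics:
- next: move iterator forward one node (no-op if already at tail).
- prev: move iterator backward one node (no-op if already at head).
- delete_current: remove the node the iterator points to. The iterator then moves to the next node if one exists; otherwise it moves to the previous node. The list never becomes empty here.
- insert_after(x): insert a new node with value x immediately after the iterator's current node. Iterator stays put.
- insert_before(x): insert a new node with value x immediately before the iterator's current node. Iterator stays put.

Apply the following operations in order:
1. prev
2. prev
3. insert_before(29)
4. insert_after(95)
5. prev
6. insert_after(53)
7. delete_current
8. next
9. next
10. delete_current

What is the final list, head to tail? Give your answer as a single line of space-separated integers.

Answer: 53 7 6 4 8 5

Derivation:
After 1 (prev): list=[7, 6, 4, 8, 5] cursor@7
After 2 (prev): list=[7, 6, 4, 8, 5] cursor@7
After 3 (insert_before(29)): list=[29, 7, 6, 4, 8, 5] cursor@7
After 4 (insert_after(95)): list=[29, 7, 95, 6, 4, 8, 5] cursor@7
After 5 (prev): list=[29, 7, 95, 6, 4, 8, 5] cursor@29
After 6 (insert_after(53)): list=[29, 53, 7, 95, 6, 4, 8, 5] cursor@29
After 7 (delete_current): list=[53, 7, 95, 6, 4, 8, 5] cursor@53
After 8 (next): list=[53, 7, 95, 6, 4, 8, 5] cursor@7
After 9 (next): list=[53, 7, 95, 6, 4, 8, 5] cursor@95
After 10 (delete_current): list=[53, 7, 6, 4, 8, 5] cursor@6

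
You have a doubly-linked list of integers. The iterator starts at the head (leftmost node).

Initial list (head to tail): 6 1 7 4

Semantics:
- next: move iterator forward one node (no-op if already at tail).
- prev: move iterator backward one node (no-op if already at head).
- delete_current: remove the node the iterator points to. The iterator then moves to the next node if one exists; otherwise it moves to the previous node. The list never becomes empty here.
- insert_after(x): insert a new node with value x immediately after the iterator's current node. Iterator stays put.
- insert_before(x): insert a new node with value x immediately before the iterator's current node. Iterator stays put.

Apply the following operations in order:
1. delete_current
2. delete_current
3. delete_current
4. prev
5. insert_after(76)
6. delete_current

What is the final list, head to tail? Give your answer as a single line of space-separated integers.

Answer: 76

Derivation:
After 1 (delete_current): list=[1, 7, 4] cursor@1
After 2 (delete_current): list=[7, 4] cursor@7
After 3 (delete_current): list=[4] cursor@4
After 4 (prev): list=[4] cursor@4
After 5 (insert_after(76)): list=[4, 76] cursor@4
After 6 (delete_current): list=[76] cursor@76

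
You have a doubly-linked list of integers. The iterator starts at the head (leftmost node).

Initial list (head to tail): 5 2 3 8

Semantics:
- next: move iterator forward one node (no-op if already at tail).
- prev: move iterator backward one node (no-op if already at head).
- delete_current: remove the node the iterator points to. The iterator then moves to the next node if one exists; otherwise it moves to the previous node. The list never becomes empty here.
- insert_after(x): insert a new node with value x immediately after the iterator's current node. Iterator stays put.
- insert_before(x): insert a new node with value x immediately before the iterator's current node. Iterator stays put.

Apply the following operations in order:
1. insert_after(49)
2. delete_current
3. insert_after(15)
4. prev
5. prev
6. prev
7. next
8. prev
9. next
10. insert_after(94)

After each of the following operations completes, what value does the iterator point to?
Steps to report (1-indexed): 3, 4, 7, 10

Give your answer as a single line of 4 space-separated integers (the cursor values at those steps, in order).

Answer: 49 49 15 15

Derivation:
After 1 (insert_after(49)): list=[5, 49, 2, 3, 8] cursor@5
After 2 (delete_current): list=[49, 2, 3, 8] cursor@49
After 3 (insert_after(15)): list=[49, 15, 2, 3, 8] cursor@49
After 4 (prev): list=[49, 15, 2, 3, 8] cursor@49
After 5 (prev): list=[49, 15, 2, 3, 8] cursor@49
After 6 (prev): list=[49, 15, 2, 3, 8] cursor@49
After 7 (next): list=[49, 15, 2, 3, 8] cursor@15
After 8 (prev): list=[49, 15, 2, 3, 8] cursor@49
After 9 (next): list=[49, 15, 2, 3, 8] cursor@15
After 10 (insert_after(94)): list=[49, 15, 94, 2, 3, 8] cursor@15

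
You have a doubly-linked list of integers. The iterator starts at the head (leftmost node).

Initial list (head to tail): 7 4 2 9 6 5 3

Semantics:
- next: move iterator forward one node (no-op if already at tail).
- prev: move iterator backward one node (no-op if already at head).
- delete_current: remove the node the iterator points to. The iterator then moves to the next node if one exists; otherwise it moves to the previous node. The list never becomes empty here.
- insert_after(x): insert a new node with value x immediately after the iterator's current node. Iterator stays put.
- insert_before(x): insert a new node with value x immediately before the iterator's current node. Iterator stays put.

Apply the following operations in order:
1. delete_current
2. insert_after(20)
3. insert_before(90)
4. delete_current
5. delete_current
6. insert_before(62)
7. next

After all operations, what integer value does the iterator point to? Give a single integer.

Answer: 9

Derivation:
After 1 (delete_current): list=[4, 2, 9, 6, 5, 3] cursor@4
After 2 (insert_after(20)): list=[4, 20, 2, 9, 6, 5, 3] cursor@4
After 3 (insert_before(90)): list=[90, 4, 20, 2, 9, 6, 5, 3] cursor@4
After 4 (delete_current): list=[90, 20, 2, 9, 6, 5, 3] cursor@20
After 5 (delete_current): list=[90, 2, 9, 6, 5, 3] cursor@2
After 6 (insert_before(62)): list=[90, 62, 2, 9, 6, 5, 3] cursor@2
After 7 (next): list=[90, 62, 2, 9, 6, 5, 3] cursor@9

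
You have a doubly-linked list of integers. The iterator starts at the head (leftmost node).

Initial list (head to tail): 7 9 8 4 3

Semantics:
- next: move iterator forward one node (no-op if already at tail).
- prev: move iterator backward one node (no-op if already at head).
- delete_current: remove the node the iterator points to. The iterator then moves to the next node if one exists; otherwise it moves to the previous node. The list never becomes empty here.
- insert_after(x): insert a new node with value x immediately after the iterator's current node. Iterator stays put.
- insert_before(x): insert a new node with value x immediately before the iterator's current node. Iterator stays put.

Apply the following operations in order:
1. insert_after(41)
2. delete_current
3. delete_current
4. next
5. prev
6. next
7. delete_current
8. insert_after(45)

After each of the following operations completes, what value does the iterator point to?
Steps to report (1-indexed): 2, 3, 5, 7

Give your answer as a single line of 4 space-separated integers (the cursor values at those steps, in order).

Answer: 41 9 9 4

Derivation:
After 1 (insert_after(41)): list=[7, 41, 9, 8, 4, 3] cursor@7
After 2 (delete_current): list=[41, 9, 8, 4, 3] cursor@41
After 3 (delete_current): list=[9, 8, 4, 3] cursor@9
After 4 (next): list=[9, 8, 4, 3] cursor@8
After 5 (prev): list=[9, 8, 4, 3] cursor@9
After 6 (next): list=[9, 8, 4, 3] cursor@8
After 7 (delete_current): list=[9, 4, 3] cursor@4
After 8 (insert_after(45)): list=[9, 4, 45, 3] cursor@4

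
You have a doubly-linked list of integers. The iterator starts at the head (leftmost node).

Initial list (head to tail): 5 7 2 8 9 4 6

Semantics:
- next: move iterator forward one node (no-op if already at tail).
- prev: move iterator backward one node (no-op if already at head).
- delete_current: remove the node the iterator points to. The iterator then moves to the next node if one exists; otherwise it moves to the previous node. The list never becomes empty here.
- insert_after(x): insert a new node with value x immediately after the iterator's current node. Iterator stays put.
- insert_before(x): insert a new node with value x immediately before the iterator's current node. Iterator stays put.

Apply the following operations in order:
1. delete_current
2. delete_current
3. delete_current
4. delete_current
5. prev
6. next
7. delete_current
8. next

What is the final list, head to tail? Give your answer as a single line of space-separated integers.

After 1 (delete_current): list=[7, 2, 8, 9, 4, 6] cursor@7
After 2 (delete_current): list=[2, 8, 9, 4, 6] cursor@2
After 3 (delete_current): list=[8, 9, 4, 6] cursor@8
After 4 (delete_current): list=[9, 4, 6] cursor@9
After 5 (prev): list=[9, 4, 6] cursor@9
After 6 (next): list=[9, 4, 6] cursor@4
After 7 (delete_current): list=[9, 6] cursor@6
After 8 (next): list=[9, 6] cursor@6

Answer: 9 6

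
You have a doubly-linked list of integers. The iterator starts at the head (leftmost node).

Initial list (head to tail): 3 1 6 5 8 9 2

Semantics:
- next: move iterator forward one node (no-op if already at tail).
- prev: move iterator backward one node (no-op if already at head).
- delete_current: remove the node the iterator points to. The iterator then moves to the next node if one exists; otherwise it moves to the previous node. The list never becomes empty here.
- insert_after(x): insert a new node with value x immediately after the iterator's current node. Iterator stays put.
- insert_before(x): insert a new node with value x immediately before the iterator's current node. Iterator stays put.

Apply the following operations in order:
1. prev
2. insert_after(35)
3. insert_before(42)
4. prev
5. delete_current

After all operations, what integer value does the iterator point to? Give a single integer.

Answer: 3

Derivation:
After 1 (prev): list=[3, 1, 6, 5, 8, 9, 2] cursor@3
After 2 (insert_after(35)): list=[3, 35, 1, 6, 5, 8, 9, 2] cursor@3
After 3 (insert_before(42)): list=[42, 3, 35, 1, 6, 5, 8, 9, 2] cursor@3
After 4 (prev): list=[42, 3, 35, 1, 6, 5, 8, 9, 2] cursor@42
After 5 (delete_current): list=[3, 35, 1, 6, 5, 8, 9, 2] cursor@3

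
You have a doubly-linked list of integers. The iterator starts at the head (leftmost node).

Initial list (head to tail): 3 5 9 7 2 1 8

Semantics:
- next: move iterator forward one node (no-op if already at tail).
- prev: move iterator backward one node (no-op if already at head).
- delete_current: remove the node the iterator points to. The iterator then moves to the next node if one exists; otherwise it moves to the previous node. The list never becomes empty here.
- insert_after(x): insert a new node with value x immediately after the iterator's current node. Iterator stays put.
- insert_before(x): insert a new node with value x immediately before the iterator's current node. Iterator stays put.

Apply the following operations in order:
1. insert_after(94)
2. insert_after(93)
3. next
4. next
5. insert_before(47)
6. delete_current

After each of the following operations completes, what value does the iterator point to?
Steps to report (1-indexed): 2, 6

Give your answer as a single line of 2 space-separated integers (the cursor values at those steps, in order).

Answer: 3 5

Derivation:
After 1 (insert_after(94)): list=[3, 94, 5, 9, 7, 2, 1, 8] cursor@3
After 2 (insert_after(93)): list=[3, 93, 94, 5, 9, 7, 2, 1, 8] cursor@3
After 3 (next): list=[3, 93, 94, 5, 9, 7, 2, 1, 8] cursor@93
After 4 (next): list=[3, 93, 94, 5, 9, 7, 2, 1, 8] cursor@94
After 5 (insert_before(47)): list=[3, 93, 47, 94, 5, 9, 7, 2, 1, 8] cursor@94
After 6 (delete_current): list=[3, 93, 47, 5, 9, 7, 2, 1, 8] cursor@5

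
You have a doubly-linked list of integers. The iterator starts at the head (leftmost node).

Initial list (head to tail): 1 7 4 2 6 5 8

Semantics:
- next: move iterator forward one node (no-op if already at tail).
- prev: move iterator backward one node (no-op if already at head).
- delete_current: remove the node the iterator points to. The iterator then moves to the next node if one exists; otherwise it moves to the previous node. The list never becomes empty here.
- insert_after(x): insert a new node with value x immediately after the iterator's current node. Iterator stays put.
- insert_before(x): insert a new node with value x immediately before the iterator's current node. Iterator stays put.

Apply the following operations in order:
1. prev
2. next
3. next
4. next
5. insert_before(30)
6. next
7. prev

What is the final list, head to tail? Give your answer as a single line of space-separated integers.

After 1 (prev): list=[1, 7, 4, 2, 6, 5, 8] cursor@1
After 2 (next): list=[1, 7, 4, 2, 6, 5, 8] cursor@7
After 3 (next): list=[1, 7, 4, 2, 6, 5, 8] cursor@4
After 4 (next): list=[1, 7, 4, 2, 6, 5, 8] cursor@2
After 5 (insert_before(30)): list=[1, 7, 4, 30, 2, 6, 5, 8] cursor@2
After 6 (next): list=[1, 7, 4, 30, 2, 6, 5, 8] cursor@6
After 7 (prev): list=[1, 7, 4, 30, 2, 6, 5, 8] cursor@2

Answer: 1 7 4 30 2 6 5 8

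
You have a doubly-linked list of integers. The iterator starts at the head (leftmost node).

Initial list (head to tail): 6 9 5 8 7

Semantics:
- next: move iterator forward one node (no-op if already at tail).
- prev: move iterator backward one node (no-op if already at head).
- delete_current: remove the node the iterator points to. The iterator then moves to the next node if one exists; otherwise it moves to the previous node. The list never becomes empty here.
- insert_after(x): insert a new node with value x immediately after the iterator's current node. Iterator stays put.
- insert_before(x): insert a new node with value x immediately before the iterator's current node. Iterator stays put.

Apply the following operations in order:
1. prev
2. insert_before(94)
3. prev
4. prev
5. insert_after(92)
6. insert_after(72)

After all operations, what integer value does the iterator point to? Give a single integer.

Answer: 94

Derivation:
After 1 (prev): list=[6, 9, 5, 8, 7] cursor@6
After 2 (insert_before(94)): list=[94, 6, 9, 5, 8, 7] cursor@6
After 3 (prev): list=[94, 6, 9, 5, 8, 7] cursor@94
After 4 (prev): list=[94, 6, 9, 5, 8, 7] cursor@94
After 5 (insert_after(92)): list=[94, 92, 6, 9, 5, 8, 7] cursor@94
After 6 (insert_after(72)): list=[94, 72, 92, 6, 9, 5, 8, 7] cursor@94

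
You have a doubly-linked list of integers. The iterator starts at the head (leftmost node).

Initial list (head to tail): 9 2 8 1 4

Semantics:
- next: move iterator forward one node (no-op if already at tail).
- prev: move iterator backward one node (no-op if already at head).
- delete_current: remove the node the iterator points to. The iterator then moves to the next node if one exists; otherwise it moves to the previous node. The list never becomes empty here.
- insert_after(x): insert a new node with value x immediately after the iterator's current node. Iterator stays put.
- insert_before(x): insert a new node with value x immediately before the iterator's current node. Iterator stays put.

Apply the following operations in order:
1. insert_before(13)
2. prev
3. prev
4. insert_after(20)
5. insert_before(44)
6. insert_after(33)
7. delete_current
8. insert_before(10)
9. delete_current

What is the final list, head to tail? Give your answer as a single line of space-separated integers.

Answer: 44 10 20 9 2 8 1 4

Derivation:
After 1 (insert_before(13)): list=[13, 9, 2, 8, 1, 4] cursor@9
After 2 (prev): list=[13, 9, 2, 8, 1, 4] cursor@13
After 3 (prev): list=[13, 9, 2, 8, 1, 4] cursor@13
After 4 (insert_after(20)): list=[13, 20, 9, 2, 8, 1, 4] cursor@13
After 5 (insert_before(44)): list=[44, 13, 20, 9, 2, 8, 1, 4] cursor@13
After 6 (insert_after(33)): list=[44, 13, 33, 20, 9, 2, 8, 1, 4] cursor@13
After 7 (delete_current): list=[44, 33, 20, 9, 2, 8, 1, 4] cursor@33
After 8 (insert_before(10)): list=[44, 10, 33, 20, 9, 2, 8, 1, 4] cursor@33
After 9 (delete_current): list=[44, 10, 20, 9, 2, 8, 1, 4] cursor@20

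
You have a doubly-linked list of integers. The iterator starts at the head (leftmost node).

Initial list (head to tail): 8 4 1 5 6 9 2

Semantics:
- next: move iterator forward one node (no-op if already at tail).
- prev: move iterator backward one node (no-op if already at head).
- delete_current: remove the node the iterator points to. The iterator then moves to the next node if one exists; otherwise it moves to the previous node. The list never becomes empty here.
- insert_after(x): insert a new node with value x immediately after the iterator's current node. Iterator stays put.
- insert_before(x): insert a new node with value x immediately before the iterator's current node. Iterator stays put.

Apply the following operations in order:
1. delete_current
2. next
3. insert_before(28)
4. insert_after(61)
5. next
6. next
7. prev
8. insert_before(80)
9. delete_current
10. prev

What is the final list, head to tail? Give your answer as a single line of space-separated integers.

After 1 (delete_current): list=[4, 1, 5, 6, 9, 2] cursor@4
After 2 (next): list=[4, 1, 5, 6, 9, 2] cursor@1
After 3 (insert_before(28)): list=[4, 28, 1, 5, 6, 9, 2] cursor@1
After 4 (insert_after(61)): list=[4, 28, 1, 61, 5, 6, 9, 2] cursor@1
After 5 (next): list=[4, 28, 1, 61, 5, 6, 9, 2] cursor@61
After 6 (next): list=[4, 28, 1, 61, 5, 6, 9, 2] cursor@5
After 7 (prev): list=[4, 28, 1, 61, 5, 6, 9, 2] cursor@61
After 8 (insert_before(80)): list=[4, 28, 1, 80, 61, 5, 6, 9, 2] cursor@61
After 9 (delete_current): list=[4, 28, 1, 80, 5, 6, 9, 2] cursor@5
After 10 (prev): list=[4, 28, 1, 80, 5, 6, 9, 2] cursor@80

Answer: 4 28 1 80 5 6 9 2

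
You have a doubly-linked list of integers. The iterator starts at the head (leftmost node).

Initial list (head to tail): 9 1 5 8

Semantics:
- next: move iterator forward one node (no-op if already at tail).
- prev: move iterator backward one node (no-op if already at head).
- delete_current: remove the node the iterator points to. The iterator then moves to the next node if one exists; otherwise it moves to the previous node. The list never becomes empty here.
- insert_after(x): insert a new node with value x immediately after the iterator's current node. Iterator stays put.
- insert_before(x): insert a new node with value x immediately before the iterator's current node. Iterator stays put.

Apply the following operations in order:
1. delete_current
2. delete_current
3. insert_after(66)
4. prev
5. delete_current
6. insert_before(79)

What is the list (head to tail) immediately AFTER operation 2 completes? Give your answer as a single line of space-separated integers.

Answer: 5 8

Derivation:
After 1 (delete_current): list=[1, 5, 8] cursor@1
After 2 (delete_current): list=[5, 8] cursor@5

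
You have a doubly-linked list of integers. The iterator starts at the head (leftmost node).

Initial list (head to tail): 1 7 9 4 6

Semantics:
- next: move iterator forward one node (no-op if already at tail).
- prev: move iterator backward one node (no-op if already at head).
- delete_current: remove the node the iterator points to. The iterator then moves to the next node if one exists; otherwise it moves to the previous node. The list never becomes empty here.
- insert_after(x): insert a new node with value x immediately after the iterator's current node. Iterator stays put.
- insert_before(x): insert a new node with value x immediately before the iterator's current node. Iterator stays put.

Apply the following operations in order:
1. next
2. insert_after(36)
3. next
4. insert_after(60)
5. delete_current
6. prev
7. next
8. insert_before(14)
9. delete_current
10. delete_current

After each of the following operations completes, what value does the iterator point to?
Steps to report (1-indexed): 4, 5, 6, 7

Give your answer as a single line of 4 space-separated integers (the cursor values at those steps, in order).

Answer: 36 60 7 60

Derivation:
After 1 (next): list=[1, 7, 9, 4, 6] cursor@7
After 2 (insert_after(36)): list=[1, 7, 36, 9, 4, 6] cursor@7
After 3 (next): list=[1, 7, 36, 9, 4, 6] cursor@36
After 4 (insert_after(60)): list=[1, 7, 36, 60, 9, 4, 6] cursor@36
After 5 (delete_current): list=[1, 7, 60, 9, 4, 6] cursor@60
After 6 (prev): list=[1, 7, 60, 9, 4, 6] cursor@7
After 7 (next): list=[1, 7, 60, 9, 4, 6] cursor@60
After 8 (insert_before(14)): list=[1, 7, 14, 60, 9, 4, 6] cursor@60
After 9 (delete_current): list=[1, 7, 14, 9, 4, 6] cursor@9
After 10 (delete_current): list=[1, 7, 14, 4, 6] cursor@4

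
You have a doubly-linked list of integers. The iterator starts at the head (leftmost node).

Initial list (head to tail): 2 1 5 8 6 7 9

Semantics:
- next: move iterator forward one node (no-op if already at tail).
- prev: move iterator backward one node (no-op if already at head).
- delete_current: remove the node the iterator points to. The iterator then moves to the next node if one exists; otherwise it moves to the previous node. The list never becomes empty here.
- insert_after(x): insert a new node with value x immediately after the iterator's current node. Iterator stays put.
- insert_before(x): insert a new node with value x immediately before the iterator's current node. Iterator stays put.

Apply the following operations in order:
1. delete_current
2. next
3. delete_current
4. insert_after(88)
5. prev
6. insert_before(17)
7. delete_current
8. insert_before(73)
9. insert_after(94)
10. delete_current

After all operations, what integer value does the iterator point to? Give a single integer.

After 1 (delete_current): list=[1, 5, 8, 6, 7, 9] cursor@1
After 2 (next): list=[1, 5, 8, 6, 7, 9] cursor@5
After 3 (delete_current): list=[1, 8, 6, 7, 9] cursor@8
After 4 (insert_after(88)): list=[1, 8, 88, 6, 7, 9] cursor@8
After 5 (prev): list=[1, 8, 88, 6, 7, 9] cursor@1
After 6 (insert_before(17)): list=[17, 1, 8, 88, 6, 7, 9] cursor@1
After 7 (delete_current): list=[17, 8, 88, 6, 7, 9] cursor@8
After 8 (insert_before(73)): list=[17, 73, 8, 88, 6, 7, 9] cursor@8
After 9 (insert_after(94)): list=[17, 73, 8, 94, 88, 6, 7, 9] cursor@8
After 10 (delete_current): list=[17, 73, 94, 88, 6, 7, 9] cursor@94

Answer: 94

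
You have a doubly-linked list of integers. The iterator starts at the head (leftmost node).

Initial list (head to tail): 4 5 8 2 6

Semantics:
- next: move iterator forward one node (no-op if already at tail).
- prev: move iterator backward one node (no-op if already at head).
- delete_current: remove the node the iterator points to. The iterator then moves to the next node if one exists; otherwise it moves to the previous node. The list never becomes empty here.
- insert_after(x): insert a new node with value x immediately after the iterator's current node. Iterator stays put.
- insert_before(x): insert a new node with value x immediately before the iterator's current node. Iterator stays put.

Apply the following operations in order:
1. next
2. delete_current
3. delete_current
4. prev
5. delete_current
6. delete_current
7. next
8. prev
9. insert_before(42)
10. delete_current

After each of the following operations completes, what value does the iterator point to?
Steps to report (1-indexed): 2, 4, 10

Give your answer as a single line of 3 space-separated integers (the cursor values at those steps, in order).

Answer: 8 4 42

Derivation:
After 1 (next): list=[4, 5, 8, 2, 6] cursor@5
After 2 (delete_current): list=[4, 8, 2, 6] cursor@8
After 3 (delete_current): list=[4, 2, 6] cursor@2
After 4 (prev): list=[4, 2, 6] cursor@4
After 5 (delete_current): list=[2, 6] cursor@2
After 6 (delete_current): list=[6] cursor@6
After 7 (next): list=[6] cursor@6
After 8 (prev): list=[6] cursor@6
After 9 (insert_before(42)): list=[42, 6] cursor@6
After 10 (delete_current): list=[42] cursor@42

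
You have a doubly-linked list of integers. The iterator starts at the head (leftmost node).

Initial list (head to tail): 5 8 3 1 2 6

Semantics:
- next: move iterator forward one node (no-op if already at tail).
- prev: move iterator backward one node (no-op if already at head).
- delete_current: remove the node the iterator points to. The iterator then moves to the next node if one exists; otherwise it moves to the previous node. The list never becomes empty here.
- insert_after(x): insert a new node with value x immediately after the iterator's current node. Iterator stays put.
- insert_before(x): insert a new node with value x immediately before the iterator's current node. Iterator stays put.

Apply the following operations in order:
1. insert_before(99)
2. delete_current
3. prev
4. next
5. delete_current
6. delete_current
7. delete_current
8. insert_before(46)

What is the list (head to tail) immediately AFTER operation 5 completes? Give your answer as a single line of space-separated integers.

After 1 (insert_before(99)): list=[99, 5, 8, 3, 1, 2, 6] cursor@5
After 2 (delete_current): list=[99, 8, 3, 1, 2, 6] cursor@8
After 3 (prev): list=[99, 8, 3, 1, 2, 6] cursor@99
After 4 (next): list=[99, 8, 3, 1, 2, 6] cursor@8
After 5 (delete_current): list=[99, 3, 1, 2, 6] cursor@3

Answer: 99 3 1 2 6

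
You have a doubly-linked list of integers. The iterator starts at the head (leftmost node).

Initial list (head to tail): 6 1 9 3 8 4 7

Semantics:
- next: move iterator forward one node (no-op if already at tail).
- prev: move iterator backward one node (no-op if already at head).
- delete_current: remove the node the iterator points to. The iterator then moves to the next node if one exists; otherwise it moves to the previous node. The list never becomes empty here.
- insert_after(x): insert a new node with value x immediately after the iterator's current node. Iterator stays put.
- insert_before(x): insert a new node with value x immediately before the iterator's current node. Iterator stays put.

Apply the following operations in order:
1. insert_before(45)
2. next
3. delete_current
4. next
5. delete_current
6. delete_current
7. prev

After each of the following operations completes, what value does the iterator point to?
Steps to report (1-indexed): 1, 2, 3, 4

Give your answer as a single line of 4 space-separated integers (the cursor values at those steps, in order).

Answer: 6 1 9 3

Derivation:
After 1 (insert_before(45)): list=[45, 6, 1, 9, 3, 8, 4, 7] cursor@6
After 2 (next): list=[45, 6, 1, 9, 3, 8, 4, 7] cursor@1
After 3 (delete_current): list=[45, 6, 9, 3, 8, 4, 7] cursor@9
After 4 (next): list=[45, 6, 9, 3, 8, 4, 7] cursor@3
After 5 (delete_current): list=[45, 6, 9, 8, 4, 7] cursor@8
After 6 (delete_current): list=[45, 6, 9, 4, 7] cursor@4
After 7 (prev): list=[45, 6, 9, 4, 7] cursor@9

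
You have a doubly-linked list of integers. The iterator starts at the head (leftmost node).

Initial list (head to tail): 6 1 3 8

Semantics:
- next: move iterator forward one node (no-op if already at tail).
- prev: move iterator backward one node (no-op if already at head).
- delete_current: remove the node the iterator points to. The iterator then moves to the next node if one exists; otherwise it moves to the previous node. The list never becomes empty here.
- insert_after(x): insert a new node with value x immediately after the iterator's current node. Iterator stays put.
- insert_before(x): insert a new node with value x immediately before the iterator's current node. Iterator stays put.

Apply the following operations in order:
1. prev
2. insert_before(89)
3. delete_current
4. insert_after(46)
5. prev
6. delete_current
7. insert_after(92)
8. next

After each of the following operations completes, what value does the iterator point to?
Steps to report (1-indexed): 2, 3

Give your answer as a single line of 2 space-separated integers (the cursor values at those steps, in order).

Answer: 6 1

Derivation:
After 1 (prev): list=[6, 1, 3, 8] cursor@6
After 2 (insert_before(89)): list=[89, 6, 1, 3, 8] cursor@6
After 3 (delete_current): list=[89, 1, 3, 8] cursor@1
After 4 (insert_after(46)): list=[89, 1, 46, 3, 8] cursor@1
After 5 (prev): list=[89, 1, 46, 3, 8] cursor@89
After 6 (delete_current): list=[1, 46, 3, 8] cursor@1
After 7 (insert_after(92)): list=[1, 92, 46, 3, 8] cursor@1
After 8 (next): list=[1, 92, 46, 3, 8] cursor@92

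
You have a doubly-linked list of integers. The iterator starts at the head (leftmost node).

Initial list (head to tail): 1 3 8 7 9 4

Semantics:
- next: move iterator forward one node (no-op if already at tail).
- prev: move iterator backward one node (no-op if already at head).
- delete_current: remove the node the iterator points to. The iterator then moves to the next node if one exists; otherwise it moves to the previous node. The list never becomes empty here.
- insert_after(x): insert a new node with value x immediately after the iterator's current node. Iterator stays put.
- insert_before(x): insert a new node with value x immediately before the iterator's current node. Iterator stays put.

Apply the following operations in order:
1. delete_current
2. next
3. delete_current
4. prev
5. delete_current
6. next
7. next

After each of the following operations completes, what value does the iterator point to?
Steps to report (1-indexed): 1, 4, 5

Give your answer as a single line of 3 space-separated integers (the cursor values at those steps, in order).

Answer: 3 3 7

Derivation:
After 1 (delete_current): list=[3, 8, 7, 9, 4] cursor@3
After 2 (next): list=[3, 8, 7, 9, 4] cursor@8
After 3 (delete_current): list=[3, 7, 9, 4] cursor@7
After 4 (prev): list=[3, 7, 9, 4] cursor@3
After 5 (delete_current): list=[7, 9, 4] cursor@7
After 6 (next): list=[7, 9, 4] cursor@9
After 7 (next): list=[7, 9, 4] cursor@4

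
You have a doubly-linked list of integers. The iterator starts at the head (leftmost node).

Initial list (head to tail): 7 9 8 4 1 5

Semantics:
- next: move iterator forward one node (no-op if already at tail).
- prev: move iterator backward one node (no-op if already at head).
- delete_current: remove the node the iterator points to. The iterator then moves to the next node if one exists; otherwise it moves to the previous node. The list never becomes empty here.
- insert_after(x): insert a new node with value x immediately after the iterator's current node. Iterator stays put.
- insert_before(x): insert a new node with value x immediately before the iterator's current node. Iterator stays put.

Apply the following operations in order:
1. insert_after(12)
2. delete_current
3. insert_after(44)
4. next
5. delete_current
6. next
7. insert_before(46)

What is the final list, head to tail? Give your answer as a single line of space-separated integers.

Answer: 12 9 46 8 4 1 5

Derivation:
After 1 (insert_after(12)): list=[7, 12, 9, 8, 4, 1, 5] cursor@7
After 2 (delete_current): list=[12, 9, 8, 4, 1, 5] cursor@12
After 3 (insert_after(44)): list=[12, 44, 9, 8, 4, 1, 5] cursor@12
After 4 (next): list=[12, 44, 9, 8, 4, 1, 5] cursor@44
After 5 (delete_current): list=[12, 9, 8, 4, 1, 5] cursor@9
After 6 (next): list=[12, 9, 8, 4, 1, 5] cursor@8
After 7 (insert_before(46)): list=[12, 9, 46, 8, 4, 1, 5] cursor@8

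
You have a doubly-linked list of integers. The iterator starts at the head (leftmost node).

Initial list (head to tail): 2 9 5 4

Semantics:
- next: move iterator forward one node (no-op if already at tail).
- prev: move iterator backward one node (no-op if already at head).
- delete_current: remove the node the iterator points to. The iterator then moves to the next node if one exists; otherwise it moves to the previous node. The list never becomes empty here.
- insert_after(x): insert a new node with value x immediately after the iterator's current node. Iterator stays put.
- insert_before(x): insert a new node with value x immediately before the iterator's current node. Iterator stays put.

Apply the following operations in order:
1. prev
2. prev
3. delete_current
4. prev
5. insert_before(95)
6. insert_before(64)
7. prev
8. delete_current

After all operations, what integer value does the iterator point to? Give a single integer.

After 1 (prev): list=[2, 9, 5, 4] cursor@2
After 2 (prev): list=[2, 9, 5, 4] cursor@2
After 3 (delete_current): list=[9, 5, 4] cursor@9
After 4 (prev): list=[9, 5, 4] cursor@9
After 5 (insert_before(95)): list=[95, 9, 5, 4] cursor@9
After 6 (insert_before(64)): list=[95, 64, 9, 5, 4] cursor@9
After 7 (prev): list=[95, 64, 9, 5, 4] cursor@64
After 8 (delete_current): list=[95, 9, 5, 4] cursor@9

Answer: 9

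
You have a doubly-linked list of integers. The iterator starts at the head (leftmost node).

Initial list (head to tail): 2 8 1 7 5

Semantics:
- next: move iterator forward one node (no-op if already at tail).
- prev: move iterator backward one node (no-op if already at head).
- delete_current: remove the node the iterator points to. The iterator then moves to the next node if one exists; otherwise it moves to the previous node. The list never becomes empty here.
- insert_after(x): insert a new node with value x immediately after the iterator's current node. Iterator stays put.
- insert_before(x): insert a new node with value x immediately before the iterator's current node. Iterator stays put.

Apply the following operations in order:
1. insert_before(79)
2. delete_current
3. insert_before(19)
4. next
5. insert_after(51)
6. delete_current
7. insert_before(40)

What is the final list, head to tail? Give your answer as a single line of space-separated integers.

Answer: 79 19 8 40 51 7 5

Derivation:
After 1 (insert_before(79)): list=[79, 2, 8, 1, 7, 5] cursor@2
After 2 (delete_current): list=[79, 8, 1, 7, 5] cursor@8
After 3 (insert_before(19)): list=[79, 19, 8, 1, 7, 5] cursor@8
After 4 (next): list=[79, 19, 8, 1, 7, 5] cursor@1
After 5 (insert_after(51)): list=[79, 19, 8, 1, 51, 7, 5] cursor@1
After 6 (delete_current): list=[79, 19, 8, 51, 7, 5] cursor@51
After 7 (insert_before(40)): list=[79, 19, 8, 40, 51, 7, 5] cursor@51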